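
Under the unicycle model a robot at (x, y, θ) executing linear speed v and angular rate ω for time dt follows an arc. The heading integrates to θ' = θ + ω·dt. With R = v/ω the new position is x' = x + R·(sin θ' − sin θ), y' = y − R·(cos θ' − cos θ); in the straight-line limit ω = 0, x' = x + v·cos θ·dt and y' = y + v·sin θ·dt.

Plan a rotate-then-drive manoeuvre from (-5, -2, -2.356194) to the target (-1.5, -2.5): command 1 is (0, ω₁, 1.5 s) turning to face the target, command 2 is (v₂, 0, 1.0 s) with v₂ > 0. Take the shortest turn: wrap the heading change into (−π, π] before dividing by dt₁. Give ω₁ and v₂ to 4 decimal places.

ω₁ = 1.4762, v₂ = 3.5355

heading to target = atan2(-2.5−-2, -1.5−-5) = -0.1419
Δθ = wrap(-0.1419 − -2.3562) = 2.2143; ω₁ = Δθ/dt₁ = 1.4762
distance = √((-1.5−-5)² + (-2.5−-2)²) = 3.5355; v₂ = distance/dt₂ = 3.5355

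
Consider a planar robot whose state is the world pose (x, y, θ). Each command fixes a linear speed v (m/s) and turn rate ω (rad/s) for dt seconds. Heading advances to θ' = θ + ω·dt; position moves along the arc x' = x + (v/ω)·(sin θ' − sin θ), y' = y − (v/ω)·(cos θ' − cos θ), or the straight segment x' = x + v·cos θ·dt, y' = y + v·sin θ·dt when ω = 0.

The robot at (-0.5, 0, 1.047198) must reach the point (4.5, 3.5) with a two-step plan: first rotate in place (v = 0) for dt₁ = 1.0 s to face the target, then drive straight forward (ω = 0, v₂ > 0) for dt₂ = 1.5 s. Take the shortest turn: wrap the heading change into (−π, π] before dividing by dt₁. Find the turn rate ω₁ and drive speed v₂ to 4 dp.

ω₁ = -0.4365, v₂ = 4.0689

heading to target = atan2(3.5−0, 4.5−-0.5) = 0.6107
Δθ = wrap(0.6107 − 1.0472) = -0.4365; ω₁ = Δθ/dt₁ = -0.4365
distance = √((4.5−-0.5)² + (3.5−0)²) = 6.1033; v₂ = distance/dt₂ = 4.0689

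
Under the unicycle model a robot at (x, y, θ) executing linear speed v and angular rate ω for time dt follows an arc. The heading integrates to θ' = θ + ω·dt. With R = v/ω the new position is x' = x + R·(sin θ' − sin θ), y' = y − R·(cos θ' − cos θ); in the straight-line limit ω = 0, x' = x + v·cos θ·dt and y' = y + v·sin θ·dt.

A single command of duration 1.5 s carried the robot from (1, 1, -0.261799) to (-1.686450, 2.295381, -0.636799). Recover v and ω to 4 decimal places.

Δθ = -0.636799 − -0.261799 = -0.375000
ω = Δθ/dt = -0.375000/1.5 = -0.2500
R = Δx/(sin θ' − sin θ) = 8.0000
v = R·ω = 8.0000·-0.2500 = -2.0000

v = -2.0000, ω = -0.2500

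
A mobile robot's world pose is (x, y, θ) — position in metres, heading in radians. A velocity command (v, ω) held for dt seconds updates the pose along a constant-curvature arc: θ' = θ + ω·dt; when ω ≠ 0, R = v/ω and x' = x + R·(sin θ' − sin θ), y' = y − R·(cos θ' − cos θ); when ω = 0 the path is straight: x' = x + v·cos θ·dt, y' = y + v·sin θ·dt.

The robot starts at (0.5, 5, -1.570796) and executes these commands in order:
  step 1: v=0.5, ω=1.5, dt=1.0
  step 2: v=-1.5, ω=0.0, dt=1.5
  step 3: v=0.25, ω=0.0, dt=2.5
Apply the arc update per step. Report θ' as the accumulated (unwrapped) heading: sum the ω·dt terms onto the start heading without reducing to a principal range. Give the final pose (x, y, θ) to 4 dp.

step 1: θ'=-0.0708 (R=0.3333) → pose (0.8098, 4.6675, -0.0708)
step 2: θ'=-0.0708 (straight) → pose (-1.4346, 4.8267, -0.0708)
step 3: θ'=-0.0708 (straight) → pose (-0.8112, 4.7824, -0.0708)

(-0.8112, 4.7824, -0.0708)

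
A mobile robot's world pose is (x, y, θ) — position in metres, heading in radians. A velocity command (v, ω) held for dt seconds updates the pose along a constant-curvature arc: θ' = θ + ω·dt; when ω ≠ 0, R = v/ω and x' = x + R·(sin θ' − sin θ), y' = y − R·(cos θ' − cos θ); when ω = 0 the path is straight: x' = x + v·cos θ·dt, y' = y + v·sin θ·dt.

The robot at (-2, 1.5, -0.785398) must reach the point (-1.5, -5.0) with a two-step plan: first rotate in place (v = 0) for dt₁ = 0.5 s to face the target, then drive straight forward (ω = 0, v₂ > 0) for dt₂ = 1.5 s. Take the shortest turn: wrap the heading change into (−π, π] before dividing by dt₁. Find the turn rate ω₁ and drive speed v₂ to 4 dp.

heading to target = atan2(-5−1.5, -1.5−-2) = -1.4940
Δθ = wrap(-1.4940 − -0.7854) = -0.7086; ω₁ = Δθ/dt₁ = -1.4173
distance = √((-1.5−-2)² + (-5−1.5)²) = 6.5192; v₂ = distance/dt₂ = 4.3461

ω₁ = -1.4173, v₂ = 4.3461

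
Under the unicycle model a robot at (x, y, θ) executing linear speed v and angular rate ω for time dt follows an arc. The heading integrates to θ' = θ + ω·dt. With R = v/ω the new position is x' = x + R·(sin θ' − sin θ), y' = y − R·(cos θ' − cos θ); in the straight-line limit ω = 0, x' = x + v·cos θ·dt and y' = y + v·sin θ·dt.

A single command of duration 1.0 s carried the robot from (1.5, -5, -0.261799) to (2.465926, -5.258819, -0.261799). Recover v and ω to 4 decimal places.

Δθ = -0.261799 − -0.261799 = 0.000000
ω = Δθ/dt = 0.000000/1.0 = 0.0000
ω = 0 → v = (Δx·cos θ + Δy·sin θ)/dt = 1.0000

v = 1.0000, ω = 0.0000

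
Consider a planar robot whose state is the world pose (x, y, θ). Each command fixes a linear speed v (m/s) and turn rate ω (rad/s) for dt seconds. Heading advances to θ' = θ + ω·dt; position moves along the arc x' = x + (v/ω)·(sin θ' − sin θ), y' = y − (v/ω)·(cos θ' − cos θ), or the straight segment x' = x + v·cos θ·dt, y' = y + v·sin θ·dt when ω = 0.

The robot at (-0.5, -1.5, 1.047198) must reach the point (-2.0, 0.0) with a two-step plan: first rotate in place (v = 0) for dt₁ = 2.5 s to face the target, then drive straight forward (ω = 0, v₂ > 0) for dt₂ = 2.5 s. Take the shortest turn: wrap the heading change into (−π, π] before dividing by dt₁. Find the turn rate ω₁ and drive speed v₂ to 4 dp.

ω₁ = 0.5236, v₂ = 0.8485

heading to target = atan2(0−-1.5, -2−-0.5) = 2.3562
Δθ = wrap(2.3562 − 1.0472) = 1.3090; ω₁ = Δθ/dt₁ = 0.5236
distance = √((-2−-0.5)² + (0−-1.5)²) = 2.1213; v₂ = distance/dt₂ = 0.8485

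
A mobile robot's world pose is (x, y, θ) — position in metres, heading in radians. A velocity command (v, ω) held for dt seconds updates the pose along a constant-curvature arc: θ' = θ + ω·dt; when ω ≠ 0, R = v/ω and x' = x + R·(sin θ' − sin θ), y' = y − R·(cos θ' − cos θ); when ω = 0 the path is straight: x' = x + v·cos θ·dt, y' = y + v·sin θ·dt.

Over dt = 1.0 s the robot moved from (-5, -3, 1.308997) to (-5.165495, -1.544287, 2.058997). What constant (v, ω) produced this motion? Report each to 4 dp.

Δθ = 2.058997 − 1.308997 = 0.750000
ω = Δθ/dt = 0.750000/1.0 = 0.7500
R = −Δy/(cos θ' − cos θ) = 2.0000
v = R·ω = 2.0000·0.7500 = 1.5000

v = 1.5000, ω = 0.7500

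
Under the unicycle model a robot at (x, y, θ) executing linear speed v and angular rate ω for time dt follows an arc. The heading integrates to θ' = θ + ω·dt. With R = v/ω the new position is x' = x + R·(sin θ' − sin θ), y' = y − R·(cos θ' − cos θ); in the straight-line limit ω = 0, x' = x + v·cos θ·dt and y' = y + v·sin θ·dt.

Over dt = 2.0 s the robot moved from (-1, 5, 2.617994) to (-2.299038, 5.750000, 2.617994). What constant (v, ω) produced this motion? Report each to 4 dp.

v = 0.7500, ω = 0.0000

Δθ = 2.617994 − 2.617994 = 0.000000
ω = Δθ/dt = 0.000000/2.0 = 0.0000
ω = 0 → v = (Δx·cos θ + Δy·sin θ)/dt = 0.7500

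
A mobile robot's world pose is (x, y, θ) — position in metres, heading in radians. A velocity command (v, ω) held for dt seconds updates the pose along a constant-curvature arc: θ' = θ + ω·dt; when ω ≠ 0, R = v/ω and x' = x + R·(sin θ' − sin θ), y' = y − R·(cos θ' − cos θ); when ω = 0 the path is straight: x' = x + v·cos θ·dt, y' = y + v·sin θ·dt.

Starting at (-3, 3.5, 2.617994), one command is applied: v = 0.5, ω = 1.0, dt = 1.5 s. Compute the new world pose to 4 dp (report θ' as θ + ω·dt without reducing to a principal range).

(-3.6642, 3.3470, 4.1180)

θ' = 2.6180 + 1.0·1.5 = 4.1180
R = v/ω = 0.5/1.0 = 0.5000
x' = -3 + 0.5000·(sin 4.1180 − sin 2.6180) = -3.6642
y' = 3.5 − 0.5000·(cos 4.1180 − cos 2.6180) = 3.3470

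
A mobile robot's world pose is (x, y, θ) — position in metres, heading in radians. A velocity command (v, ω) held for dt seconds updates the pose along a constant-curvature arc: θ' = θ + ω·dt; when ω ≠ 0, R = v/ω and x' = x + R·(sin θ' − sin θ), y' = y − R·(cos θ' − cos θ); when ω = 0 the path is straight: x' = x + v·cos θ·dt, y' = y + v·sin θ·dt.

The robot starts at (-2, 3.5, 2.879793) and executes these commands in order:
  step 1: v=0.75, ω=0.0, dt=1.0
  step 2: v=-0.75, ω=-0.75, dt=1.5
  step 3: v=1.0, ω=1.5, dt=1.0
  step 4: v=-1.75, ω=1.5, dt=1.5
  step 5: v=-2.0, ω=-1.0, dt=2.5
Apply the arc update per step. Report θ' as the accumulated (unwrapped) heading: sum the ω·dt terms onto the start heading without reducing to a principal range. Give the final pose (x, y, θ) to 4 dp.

(-0.3665, 8.8469, 3.0048)

step 1: θ'=2.8798 (straight) → pose (-2.7244, 3.6941, 2.8798)
step 2: θ'=1.7548 (R=1.0000) → pose (-2.0001, 2.9111, 1.7548)
step 3: θ'=3.2548 (R=0.6667) → pose (-2.7309, 3.4516, 3.2548)
step 4: θ'=5.5048 (R=-1.1667) → pose (-2.0435, 5.4415, 5.5048)
step 5: θ'=3.0048 (R=2.0000) → pose (-0.3665, 8.8469, 3.0048)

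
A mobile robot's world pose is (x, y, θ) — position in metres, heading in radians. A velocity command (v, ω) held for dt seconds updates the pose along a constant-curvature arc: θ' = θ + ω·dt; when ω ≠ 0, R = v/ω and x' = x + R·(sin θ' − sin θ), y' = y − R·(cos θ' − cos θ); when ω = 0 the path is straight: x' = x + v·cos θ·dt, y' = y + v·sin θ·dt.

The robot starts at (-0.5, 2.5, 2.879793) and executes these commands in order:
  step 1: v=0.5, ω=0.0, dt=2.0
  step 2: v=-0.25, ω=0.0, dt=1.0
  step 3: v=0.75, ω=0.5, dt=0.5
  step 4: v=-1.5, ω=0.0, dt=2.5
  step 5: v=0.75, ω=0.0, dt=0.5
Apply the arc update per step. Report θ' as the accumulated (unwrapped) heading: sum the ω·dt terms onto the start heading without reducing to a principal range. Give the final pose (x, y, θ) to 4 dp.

step 1: θ'=2.8798 (straight) → pose (-1.4659, 2.7588, 2.8798)
step 2: θ'=2.8798 (straight) → pose (-1.2244, 2.6941, 2.8798)
step 3: θ'=3.1298 (R=1.5000) → pose (-1.5950, 2.7451, 3.1298)
step 4: θ'=3.1298 (straight) → pose (2.1548, 2.7009, 3.1298)
step 5: θ'=3.1298 (straight) → pose (1.7798, 2.7053, 3.1298)

(1.7798, 2.7053, 3.1298)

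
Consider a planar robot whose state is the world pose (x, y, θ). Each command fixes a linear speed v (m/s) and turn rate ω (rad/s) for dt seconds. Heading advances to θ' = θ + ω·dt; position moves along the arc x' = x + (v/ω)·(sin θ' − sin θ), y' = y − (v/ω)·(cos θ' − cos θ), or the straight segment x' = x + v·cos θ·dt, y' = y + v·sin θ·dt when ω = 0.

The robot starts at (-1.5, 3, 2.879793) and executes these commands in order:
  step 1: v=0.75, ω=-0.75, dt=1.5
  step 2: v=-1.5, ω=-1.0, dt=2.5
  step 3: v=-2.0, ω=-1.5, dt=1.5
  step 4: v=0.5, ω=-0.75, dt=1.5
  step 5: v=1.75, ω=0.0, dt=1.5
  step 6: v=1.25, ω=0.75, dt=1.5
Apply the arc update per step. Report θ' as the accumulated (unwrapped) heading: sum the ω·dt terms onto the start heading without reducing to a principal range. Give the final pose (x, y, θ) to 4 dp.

(-7.7481, 7.8891, -2.9952)

step 1: θ'=1.7548 (R=-1.0000) → pose (-2.2243, 3.7830, 1.7548)
step 2: θ'=-0.7452 (R=1.5000) → pose (-4.7162, 2.4061, -0.7452)
step 3: θ'=-2.9952 (R=1.3333) → pose (-4.0065, 4.7051, -2.9952)
step 4: θ'=-4.1202 (R=-0.6667) → pose (-4.6569, 4.9925, -4.1202)
step 5: θ'=-4.1202 (straight) → pose (-6.1221, 7.1706, -4.1202)
step 6: θ'=-2.9952 (R=1.6667) → pose (-7.7481, 7.8891, -2.9952)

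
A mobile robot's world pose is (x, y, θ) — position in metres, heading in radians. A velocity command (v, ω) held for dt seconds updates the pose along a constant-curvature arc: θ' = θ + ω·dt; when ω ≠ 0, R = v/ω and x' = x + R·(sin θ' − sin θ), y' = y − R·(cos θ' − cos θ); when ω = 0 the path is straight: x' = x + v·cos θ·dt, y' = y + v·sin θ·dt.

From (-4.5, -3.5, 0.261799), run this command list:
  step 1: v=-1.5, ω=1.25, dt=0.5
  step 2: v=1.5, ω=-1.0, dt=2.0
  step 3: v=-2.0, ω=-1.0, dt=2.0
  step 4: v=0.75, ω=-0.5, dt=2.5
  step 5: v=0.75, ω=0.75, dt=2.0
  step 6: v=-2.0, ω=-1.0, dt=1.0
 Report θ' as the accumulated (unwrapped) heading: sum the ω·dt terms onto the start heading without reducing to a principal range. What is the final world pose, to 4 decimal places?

step 1: θ'=0.8868 (R=-1.2000) → pose (-5.1195, -3.9008, 0.8868)
step 2: θ'=-1.1132 (R=-1.5000) → pose (-2.6112, -4.1860, -1.1132)
step 3: θ'=-3.1132 (R=2.0000) → pose (-0.8738, -1.3032, -3.1132)
step 4: θ'=-4.3632 (R=-1.5000) → pose (-2.3258, -0.3170, -4.3632)
step 5: θ'=-2.8632 (R=1.0000) → pose (-3.5403, 0.3023, -2.8632)
step 6: θ'=-3.8632 (R=2.0000) → pose (-1.6695, -0.1192, -3.8632)

(-1.6695, -0.1192, -3.8632)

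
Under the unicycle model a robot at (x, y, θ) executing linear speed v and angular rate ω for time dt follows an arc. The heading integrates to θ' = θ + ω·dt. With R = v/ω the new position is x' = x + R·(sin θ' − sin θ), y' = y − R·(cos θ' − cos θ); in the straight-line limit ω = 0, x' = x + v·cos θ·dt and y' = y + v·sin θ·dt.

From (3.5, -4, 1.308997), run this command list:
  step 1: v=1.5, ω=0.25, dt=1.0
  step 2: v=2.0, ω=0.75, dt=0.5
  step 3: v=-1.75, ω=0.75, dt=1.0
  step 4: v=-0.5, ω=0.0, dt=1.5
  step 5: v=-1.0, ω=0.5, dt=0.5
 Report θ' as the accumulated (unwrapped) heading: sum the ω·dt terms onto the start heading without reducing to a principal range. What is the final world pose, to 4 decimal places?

(5.8247, -3.2975, 2.9340)

step 1: θ'=1.5590 (R=6.0000) → pose (3.7040, -2.5179, 1.5590)
step 2: θ'=1.9340 (R=2.6667) → pose (3.5303, -1.5390, 1.9340)
step 3: θ'=2.6840 (R=-2.3333) → pose (4.6805, -2.8034, 2.6840)
step 4: θ'=2.6840 (straight) → pose (5.3534, -3.1347, 2.6840)
step 5: θ'=2.9340 (R=-2.0000) → pose (5.8247, -3.2975, 2.9340)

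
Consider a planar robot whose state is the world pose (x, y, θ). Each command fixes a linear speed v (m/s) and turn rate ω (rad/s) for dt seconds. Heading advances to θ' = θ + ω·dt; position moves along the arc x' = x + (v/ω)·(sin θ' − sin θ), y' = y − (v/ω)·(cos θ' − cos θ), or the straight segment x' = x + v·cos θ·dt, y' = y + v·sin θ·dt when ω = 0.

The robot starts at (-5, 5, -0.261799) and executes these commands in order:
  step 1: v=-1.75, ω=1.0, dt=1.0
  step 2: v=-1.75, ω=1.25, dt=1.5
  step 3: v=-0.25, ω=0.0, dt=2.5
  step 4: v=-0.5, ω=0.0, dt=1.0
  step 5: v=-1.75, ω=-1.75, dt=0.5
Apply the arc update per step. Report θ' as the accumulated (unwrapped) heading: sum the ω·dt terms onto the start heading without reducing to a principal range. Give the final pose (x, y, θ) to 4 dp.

(-4.9408, 1.0953, 1.7382)

step 1: θ'=0.7382 (R=-1.7500) → pose (-6.6306, 4.6041, 0.7382)
step 2: θ'=2.6132 (R=-1.4000) → pose (-6.3943, 2.3595, 2.6132)
step 3: θ'=2.6132 (straight) → pose (-5.8545, 2.0444, 2.6132)
step 4: θ'=2.6132 (straight) → pose (-5.4227, 1.7923, 2.6132)
step 5: θ'=1.7382 (R=1.0000) → pose (-4.9408, 1.0953, 1.7382)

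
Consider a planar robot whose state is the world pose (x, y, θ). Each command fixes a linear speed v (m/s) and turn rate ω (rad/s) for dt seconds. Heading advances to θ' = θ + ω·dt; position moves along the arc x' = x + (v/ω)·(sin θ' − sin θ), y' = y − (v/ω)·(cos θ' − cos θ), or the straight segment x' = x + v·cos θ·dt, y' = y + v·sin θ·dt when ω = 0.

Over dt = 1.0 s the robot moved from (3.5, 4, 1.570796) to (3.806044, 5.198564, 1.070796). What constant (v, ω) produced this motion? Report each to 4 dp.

v = 1.2500, ω = -0.5000

Δθ = 1.070796 − 1.570796 = -0.500000
ω = Δθ/dt = -0.500000/1.0 = -0.5000
R = −Δy/(cos θ' − cos θ) = -2.5000
v = R·ω = -2.5000·-0.5000 = 1.2500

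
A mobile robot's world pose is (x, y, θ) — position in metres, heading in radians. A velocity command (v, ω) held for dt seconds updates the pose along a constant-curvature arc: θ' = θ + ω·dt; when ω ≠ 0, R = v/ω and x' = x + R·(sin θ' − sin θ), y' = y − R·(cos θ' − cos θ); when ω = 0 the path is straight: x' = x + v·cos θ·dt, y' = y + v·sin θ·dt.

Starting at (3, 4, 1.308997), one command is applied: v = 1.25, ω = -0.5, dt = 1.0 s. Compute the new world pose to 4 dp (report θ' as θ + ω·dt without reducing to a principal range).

θ' = 1.3090 + -0.5·1.0 = 0.8090
R = v/ω = 1.25/-0.5 = -2.5000
x' = 3 + -2.5000·(sin 0.8090 − sin 1.3090) = 3.6058
y' = 4 − -2.5000·(cos 0.8090 − cos 1.3090) = 5.0785

(3.6058, 5.0785, 0.8090)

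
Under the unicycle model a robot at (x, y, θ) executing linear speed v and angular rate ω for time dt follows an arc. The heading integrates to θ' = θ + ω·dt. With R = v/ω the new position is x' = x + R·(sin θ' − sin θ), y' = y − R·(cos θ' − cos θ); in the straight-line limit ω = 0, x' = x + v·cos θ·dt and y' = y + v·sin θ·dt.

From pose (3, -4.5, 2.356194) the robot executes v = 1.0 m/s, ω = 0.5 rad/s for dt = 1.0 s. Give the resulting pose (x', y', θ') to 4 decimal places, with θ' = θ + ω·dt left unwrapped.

θ' = 2.3562 + 0.5·1.0 = 2.8562
R = v/ω = 1.0/0.5 = 2.0000
x' = 3 + 2.0000·(sin 2.8562 − sin 2.3562) = 2.1489
y' = -4.5 − 2.0000·(cos 2.8562 − cos 2.3562) = -3.9951

(2.1489, -3.9951, 2.8562)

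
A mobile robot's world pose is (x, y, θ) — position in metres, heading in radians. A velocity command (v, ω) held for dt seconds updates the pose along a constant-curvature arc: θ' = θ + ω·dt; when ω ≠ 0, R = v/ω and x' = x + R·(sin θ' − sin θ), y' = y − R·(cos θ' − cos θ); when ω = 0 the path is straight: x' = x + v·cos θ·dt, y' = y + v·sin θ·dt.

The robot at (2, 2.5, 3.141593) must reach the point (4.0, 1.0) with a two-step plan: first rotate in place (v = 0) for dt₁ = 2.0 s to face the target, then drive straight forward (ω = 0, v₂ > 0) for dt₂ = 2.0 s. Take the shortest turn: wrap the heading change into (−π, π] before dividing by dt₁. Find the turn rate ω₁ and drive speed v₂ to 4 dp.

heading to target = atan2(1−2.5, 4−2) = -0.6435
Δθ = wrap(-0.6435 − 3.1416) = 2.4981; ω₁ = Δθ/dt₁ = 1.2490
distance = √((4−2)² + (1−2.5)²) = 2.5000; v₂ = distance/dt₂ = 1.2500

ω₁ = 1.2490, v₂ = 1.2500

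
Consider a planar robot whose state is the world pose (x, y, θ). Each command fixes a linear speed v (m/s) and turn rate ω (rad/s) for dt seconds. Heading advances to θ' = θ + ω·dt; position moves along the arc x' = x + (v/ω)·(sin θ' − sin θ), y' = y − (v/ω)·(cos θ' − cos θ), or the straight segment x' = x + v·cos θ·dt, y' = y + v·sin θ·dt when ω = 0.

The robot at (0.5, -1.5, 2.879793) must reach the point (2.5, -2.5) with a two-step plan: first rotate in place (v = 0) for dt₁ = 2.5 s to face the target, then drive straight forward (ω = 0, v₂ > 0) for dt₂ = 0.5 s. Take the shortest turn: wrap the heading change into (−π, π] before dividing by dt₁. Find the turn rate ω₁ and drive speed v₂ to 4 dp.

heading to target = atan2(-2.5−-1.5, 2.5−0.5) = -0.4636
Δθ = wrap(-0.4636 − 2.8798) = 2.9397; ω₁ = Δθ/dt₁ = 1.1759
distance = √((2.5−0.5)² + (-2.5−-1.5)²) = 2.2361; v₂ = distance/dt₂ = 4.4721

ω₁ = 1.1759, v₂ = 4.4721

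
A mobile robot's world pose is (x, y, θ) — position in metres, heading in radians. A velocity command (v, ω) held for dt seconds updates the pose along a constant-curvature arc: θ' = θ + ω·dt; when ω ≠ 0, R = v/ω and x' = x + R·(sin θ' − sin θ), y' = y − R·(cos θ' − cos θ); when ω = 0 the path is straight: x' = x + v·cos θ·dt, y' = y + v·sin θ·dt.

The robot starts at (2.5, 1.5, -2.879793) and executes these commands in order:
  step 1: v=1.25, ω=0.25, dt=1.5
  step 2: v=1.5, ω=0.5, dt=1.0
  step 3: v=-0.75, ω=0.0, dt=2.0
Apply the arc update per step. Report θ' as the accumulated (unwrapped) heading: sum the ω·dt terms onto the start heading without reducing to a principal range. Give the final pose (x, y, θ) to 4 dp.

step 1: θ'=-2.5048 (R=5.0000) → pose (0.8210, 0.6904, -2.5048)
step 2: θ'=-2.0048 (R=3.0000) → pose (-0.1170, -0.4601, -2.0048)
step 3: θ'=-2.0048 (straight) → pose (0.5137, 0.9008, -2.0048)

(0.5137, 0.9008, -2.0048)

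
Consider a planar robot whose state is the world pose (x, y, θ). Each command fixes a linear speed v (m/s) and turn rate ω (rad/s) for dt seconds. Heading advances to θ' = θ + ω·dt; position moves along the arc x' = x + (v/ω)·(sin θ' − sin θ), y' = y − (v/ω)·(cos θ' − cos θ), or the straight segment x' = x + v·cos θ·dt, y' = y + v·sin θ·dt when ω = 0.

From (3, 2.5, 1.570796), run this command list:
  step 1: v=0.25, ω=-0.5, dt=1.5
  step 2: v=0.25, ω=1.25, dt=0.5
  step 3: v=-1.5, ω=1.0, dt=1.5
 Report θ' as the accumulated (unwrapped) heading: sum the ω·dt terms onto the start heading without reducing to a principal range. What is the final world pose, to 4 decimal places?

step 1: θ'=0.8208 (R=-0.5000) → pose (3.1342, 2.8408, 0.8208)
step 2: θ'=1.4458 (R=0.2000) → pose (3.1863, 2.9522, 1.4458)
step 3: θ'=2.9458 (R=-1.5000) → pose (4.3827, 1.2939, 2.9458)

(4.3827, 1.2939, 2.9458)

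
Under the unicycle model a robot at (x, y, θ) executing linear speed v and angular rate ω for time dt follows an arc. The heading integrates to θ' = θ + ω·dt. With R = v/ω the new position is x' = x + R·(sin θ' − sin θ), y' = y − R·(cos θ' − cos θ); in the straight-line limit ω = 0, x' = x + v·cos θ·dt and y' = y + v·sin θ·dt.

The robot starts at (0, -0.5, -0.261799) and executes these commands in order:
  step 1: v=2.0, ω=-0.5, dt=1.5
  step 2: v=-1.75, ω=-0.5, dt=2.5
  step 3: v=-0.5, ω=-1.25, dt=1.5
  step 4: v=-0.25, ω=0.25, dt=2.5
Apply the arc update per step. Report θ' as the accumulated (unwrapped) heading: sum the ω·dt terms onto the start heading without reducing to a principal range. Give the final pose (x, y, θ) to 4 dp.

step 1: θ'=-1.0118 (R=-4.0000) → pose (2.3559, -2.2424, -1.0118)
step 2: θ'=-2.2618 (R=3.5000) → pose (2.6260, 1.8444, -2.2618)
step 3: θ'=-4.1368 (R=0.4000) → pose (3.2698, 1.8072, -4.1368)
step 4: θ'=-3.5118 (R=-1.0000) → pose (3.7469, 1.4193, -3.5118)

(3.7469, 1.4193, -3.5118)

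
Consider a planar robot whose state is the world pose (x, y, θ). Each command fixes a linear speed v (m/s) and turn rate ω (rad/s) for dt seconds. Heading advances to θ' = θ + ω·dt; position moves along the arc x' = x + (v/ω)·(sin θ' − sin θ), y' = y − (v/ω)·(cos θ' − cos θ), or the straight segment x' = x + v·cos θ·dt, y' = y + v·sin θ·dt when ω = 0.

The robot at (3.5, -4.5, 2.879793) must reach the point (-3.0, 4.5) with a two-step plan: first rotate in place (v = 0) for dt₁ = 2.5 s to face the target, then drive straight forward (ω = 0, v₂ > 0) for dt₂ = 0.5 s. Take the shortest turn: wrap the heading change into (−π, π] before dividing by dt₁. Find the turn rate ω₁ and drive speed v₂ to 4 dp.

heading to target = atan2(4.5−-4.5, -3−3.5) = 2.1963
Δθ = wrap(2.1963 − 2.8798) = -0.6835; ω₁ = Δθ/dt₁ = -0.2734
distance = √((-3−3.5)² + (4.5−-4.5)²) = 11.1018; v₂ = distance/dt₂ = 22.2036

ω₁ = -0.2734, v₂ = 22.2036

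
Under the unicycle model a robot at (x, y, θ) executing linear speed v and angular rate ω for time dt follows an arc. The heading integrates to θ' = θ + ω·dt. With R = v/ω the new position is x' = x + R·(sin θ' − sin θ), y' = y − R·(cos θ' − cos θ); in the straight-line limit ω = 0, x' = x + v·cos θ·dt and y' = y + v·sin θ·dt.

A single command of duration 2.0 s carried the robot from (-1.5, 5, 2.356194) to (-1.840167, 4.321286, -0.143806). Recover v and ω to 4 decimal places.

v = -0.5000, ω = -1.2500

Δθ = -0.143806 − 2.356194 = -2.500000
ω = Δθ/dt = -2.500000/2.0 = -1.2500
R = −Δy/(cos θ' − cos θ) = 0.4000
v = R·ω = 0.4000·-1.2500 = -0.5000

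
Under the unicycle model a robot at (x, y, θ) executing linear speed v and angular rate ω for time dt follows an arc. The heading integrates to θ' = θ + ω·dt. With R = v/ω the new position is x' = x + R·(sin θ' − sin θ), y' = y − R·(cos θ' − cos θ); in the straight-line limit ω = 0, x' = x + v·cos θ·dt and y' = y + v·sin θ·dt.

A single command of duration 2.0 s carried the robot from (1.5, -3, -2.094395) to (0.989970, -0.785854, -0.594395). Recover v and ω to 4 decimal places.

Δθ = -0.594395 − -2.094395 = 1.500000
ω = Δθ/dt = 1.500000/2.0 = 0.7500
R = −Δy/(cos θ' − cos θ) = -1.6667
v = R·ω = -1.6667·0.7500 = -1.2500

v = -1.2500, ω = 0.7500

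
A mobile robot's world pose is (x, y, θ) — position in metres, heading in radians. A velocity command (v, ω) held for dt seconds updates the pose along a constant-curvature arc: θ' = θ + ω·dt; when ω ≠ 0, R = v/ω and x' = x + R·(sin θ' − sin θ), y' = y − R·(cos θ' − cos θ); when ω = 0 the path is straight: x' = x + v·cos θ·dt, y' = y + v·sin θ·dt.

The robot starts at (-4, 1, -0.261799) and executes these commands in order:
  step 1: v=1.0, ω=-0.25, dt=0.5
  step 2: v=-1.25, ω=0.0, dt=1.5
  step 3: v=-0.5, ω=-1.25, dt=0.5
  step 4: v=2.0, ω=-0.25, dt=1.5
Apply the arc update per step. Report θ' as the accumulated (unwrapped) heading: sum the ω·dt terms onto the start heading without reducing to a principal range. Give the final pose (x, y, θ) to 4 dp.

step 1: θ'=-0.3868 (R=-4.0000) → pose (-3.5264, 0.8408, -0.3868)
step 2: θ'=-0.3868 (straight) → pose (-5.2628, 1.5481, -0.3868)
step 3: θ'=-1.0118 (R=0.4000) → pose (-5.4511, 1.7064, -1.0118)
step 4: θ'=-1.3868 (R=-8.0000) → pose (-4.3684, -1.0726, -1.3868)

(-4.3684, -1.0726, -1.3868)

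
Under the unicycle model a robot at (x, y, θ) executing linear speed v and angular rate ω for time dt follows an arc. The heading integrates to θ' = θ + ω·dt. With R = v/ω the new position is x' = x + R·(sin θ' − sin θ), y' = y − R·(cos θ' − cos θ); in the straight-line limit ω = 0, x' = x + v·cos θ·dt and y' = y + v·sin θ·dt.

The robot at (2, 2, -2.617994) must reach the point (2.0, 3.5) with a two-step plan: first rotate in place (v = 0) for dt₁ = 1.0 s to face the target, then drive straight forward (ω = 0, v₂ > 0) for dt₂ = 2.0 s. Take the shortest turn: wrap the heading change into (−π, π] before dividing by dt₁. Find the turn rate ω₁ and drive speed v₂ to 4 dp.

heading to target = atan2(3.5−2, 2−2) = 1.5708
Δθ = wrap(1.5708 − -2.6180) = -2.0944; ω₁ = Δθ/dt₁ = -2.0944
distance = √((2−2)² + (3.5−2)²) = 1.5000; v₂ = distance/dt₂ = 0.7500

ω₁ = -2.0944, v₂ = 0.7500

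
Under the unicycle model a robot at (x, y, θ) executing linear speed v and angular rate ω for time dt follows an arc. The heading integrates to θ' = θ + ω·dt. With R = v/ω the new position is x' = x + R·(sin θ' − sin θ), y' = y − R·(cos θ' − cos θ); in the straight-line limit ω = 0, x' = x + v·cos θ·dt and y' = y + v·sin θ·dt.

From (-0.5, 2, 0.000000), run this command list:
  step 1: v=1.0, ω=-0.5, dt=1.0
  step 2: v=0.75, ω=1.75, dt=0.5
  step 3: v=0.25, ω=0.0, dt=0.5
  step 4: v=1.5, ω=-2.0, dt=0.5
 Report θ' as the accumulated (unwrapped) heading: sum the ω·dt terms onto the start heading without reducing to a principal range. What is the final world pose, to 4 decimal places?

(1.6511, 1.6886, -0.6250)

step 1: θ'=-0.5000 (R=-2.0000) → pose (0.4589, 1.7552, -0.5000)
step 2: θ'=0.3750 (R=0.4286) → pose (0.8213, 1.7325, 0.3750)
step 3: θ'=0.3750 (straight) → pose (0.9376, 1.7783, 0.3750)
step 4: θ'=-0.6250 (R=-0.7500) → pose (1.6511, 1.6886, -0.6250)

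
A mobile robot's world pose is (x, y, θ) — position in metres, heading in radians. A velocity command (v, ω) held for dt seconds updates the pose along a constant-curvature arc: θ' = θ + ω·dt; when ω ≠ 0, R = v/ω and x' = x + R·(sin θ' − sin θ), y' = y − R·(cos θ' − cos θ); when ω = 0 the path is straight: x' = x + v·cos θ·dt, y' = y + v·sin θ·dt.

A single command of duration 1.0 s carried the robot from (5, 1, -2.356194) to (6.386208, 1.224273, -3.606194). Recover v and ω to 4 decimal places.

Δθ = -3.606194 − -2.356194 = -1.250000
ω = Δθ/dt = -1.250000/1.0 = -1.2500
R = Δx/(sin θ' − sin θ) = 1.2000
v = R·ω = 1.2000·-1.2500 = -1.5000

v = -1.5000, ω = -1.2500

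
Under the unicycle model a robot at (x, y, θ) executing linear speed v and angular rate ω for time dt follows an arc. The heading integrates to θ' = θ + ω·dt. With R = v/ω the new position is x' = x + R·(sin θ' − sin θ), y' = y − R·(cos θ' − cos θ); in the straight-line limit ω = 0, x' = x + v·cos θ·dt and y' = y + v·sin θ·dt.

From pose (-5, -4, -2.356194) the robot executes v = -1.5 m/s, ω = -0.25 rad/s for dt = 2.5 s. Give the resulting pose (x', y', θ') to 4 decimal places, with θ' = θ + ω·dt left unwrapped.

θ' = -2.3562 + -0.25·2.5 = -2.9812
R = v/ω = -1.5/-0.25 = 6.0000
x' = -5 + 6.0000·(sin -2.9812 − sin -2.3562) = -1.7156
y' = -4 − 6.0000·(cos -2.9812 − cos -2.3562) = -2.3197

(-1.7156, -2.3197, -2.9812)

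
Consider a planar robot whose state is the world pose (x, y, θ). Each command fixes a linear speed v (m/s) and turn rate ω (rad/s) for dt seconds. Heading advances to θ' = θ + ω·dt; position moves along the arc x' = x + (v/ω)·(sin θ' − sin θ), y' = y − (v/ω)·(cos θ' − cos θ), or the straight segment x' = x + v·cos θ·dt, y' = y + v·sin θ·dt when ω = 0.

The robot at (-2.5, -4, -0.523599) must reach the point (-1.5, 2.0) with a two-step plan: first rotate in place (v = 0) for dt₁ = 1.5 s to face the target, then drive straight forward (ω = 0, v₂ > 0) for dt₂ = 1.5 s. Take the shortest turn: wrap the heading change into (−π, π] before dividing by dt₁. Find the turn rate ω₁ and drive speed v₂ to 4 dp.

ω₁ = 1.2862, v₂ = 4.0552

heading to target = atan2(2−-4, -1.5−-2.5) = 1.4056
Δθ = wrap(1.4056 − -0.5236) = 1.9292; ω₁ = Δθ/dt₁ = 1.2862
distance = √((-1.5−-2.5)² + (2−-4)²) = 6.0828; v₂ = distance/dt₂ = 4.0552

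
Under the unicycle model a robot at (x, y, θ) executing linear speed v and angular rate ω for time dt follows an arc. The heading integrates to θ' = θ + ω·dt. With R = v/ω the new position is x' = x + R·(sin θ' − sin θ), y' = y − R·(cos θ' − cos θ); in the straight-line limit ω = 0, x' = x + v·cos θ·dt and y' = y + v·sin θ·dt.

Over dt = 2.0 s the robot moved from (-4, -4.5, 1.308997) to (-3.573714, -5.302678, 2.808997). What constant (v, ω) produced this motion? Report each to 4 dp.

v = -0.5000, ω = 0.7500

Δθ = 2.808997 − 1.308997 = 1.500000
ω = Δθ/dt = 1.500000/2.0 = 0.7500
R = −Δy/(cos θ' − cos θ) = -0.6667
v = R·ω = -0.6667·0.7500 = -0.5000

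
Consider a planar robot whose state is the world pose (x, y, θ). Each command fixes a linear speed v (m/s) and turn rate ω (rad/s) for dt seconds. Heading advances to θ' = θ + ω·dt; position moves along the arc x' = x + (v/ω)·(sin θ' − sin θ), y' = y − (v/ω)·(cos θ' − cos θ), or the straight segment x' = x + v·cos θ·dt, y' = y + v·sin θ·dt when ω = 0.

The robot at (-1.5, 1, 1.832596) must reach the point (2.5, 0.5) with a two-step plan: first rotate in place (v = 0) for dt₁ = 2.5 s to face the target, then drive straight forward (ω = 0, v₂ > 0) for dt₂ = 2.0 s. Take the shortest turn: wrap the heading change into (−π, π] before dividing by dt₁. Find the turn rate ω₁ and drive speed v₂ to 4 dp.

heading to target = atan2(0.5−1, 2.5−-1.5) = -0.1244
Δθ = wrap(-0.1244 − 1.8326) = -1.9570; ω₁ = Δθ/dt₁ = -0.7828
distance = √((2.5−-1.5)² + (0.5−1)²) = 4.0311; v₂ = distance/dt₂ = 2.0156

ω₁ = -0.7828, v₂ = 2.0156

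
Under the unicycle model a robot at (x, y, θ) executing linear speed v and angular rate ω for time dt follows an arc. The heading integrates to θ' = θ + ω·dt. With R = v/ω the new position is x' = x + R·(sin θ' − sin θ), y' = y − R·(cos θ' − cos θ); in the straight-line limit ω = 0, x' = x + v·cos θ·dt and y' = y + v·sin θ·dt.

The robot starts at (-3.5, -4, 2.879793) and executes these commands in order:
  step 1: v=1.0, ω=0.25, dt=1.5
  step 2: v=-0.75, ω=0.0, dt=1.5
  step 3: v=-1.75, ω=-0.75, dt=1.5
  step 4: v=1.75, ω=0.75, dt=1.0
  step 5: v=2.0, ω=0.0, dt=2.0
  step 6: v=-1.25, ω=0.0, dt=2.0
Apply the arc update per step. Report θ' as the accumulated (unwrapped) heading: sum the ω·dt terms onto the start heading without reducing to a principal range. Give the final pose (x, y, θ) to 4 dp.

step 1: θ'=3.2548 (R=4.0000) → pose (-4.9871, -3.8893, 3.2548)
step 2: θ'=3.2548 (straight) → pose (-3.8693, -3.7622, 3.2548)
step 3: θ'=2.1298 (R=2.3333) → pose (-1.6276, -4.8432, 2.1298)
step 4: θ'=2.8798 (R=2.3333) → pose (-3.0018, -3.8268, 2.8798)
step 5: θ'=2.8798 (straight) → pose (-6.8655, -2.7915, 2.8798)
step 6: θ'=2.8798 (straight) → pose (-4.4507, -3.4386, 2.8798)

(-4.4507, -3.4386, 2.8798)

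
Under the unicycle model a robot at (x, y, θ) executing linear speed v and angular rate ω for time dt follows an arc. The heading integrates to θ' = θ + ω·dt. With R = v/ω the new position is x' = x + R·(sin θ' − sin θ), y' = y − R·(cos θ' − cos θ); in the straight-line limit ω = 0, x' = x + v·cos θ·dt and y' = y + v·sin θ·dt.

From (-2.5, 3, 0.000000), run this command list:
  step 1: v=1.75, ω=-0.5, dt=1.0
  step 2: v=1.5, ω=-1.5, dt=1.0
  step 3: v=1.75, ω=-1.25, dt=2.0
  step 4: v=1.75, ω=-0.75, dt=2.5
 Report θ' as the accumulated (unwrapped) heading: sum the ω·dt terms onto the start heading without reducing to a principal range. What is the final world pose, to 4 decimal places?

step 1: θ'=-0.5000 (R=-3.5000) → pose (-0.8220, 2.5715, -0.5000)
step 2: θ'=-2.0000 (R=-1.0000) → pose (-0.3921, 1.2778, -2.0000)
step 3: θ'=-4.5000 (R=-1.4000) → pose (-3.0337, 1.5653, -4.5000)
step 4: θ'=-6.3750 (R=-2.3333) → pose (-0.5389, 4.3807, -6.3750)

(-0.5389, 4.3807, -6.3750)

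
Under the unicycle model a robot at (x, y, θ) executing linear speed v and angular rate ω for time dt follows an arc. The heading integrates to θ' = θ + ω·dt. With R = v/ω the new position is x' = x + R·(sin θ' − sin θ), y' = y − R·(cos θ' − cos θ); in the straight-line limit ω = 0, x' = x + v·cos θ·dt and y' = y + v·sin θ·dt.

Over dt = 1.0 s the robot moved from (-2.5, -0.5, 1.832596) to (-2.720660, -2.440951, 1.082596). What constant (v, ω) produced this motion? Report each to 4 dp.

Δθ = 1.082596 − 1.832596 = -0.750000
ω = Δθ/dt = -0.750000/1.0 = -0.7500
R = −Δy/(cos θ' − cos θ) = 2.6667
v = R·ω = 2.6667·-0.7500 = -2.0000

v = -2.0000, ω = -0.7500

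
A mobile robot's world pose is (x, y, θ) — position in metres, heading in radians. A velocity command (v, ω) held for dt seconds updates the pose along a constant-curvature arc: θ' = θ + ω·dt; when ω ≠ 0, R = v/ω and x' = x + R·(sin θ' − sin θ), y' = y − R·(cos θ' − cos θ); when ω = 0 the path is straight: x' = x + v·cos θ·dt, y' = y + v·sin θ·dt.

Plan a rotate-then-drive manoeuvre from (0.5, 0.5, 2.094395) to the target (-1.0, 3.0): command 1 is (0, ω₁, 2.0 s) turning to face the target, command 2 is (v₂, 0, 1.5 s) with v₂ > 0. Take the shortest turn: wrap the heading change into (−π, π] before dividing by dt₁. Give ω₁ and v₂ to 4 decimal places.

heading to target = atan2(3−0.5, -1−0.5) = 2.1112
Δθ = wrap(2.1112 − 2.0944) = 0.0168; ω₁ = Δθ/dt₁ = 0.0084
distance = √((-1−0.5)² + (3−0.5)²) = 2.9155; v₂ = distance/dt₂ = 1.9437

ω₁ = 0.0084, v₂ = 1.9437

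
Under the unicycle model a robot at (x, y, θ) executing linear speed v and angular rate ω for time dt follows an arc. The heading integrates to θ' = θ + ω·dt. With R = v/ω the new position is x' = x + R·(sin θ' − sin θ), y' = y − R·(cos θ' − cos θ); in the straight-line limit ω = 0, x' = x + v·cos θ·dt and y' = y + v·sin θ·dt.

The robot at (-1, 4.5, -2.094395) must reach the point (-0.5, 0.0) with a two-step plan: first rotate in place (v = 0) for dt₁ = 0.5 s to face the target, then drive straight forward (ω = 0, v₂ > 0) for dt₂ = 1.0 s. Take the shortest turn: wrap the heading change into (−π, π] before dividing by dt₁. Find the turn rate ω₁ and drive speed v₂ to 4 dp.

heading to target = atan2(0−4.5, -0.5−-1) = -1.4601
Δθ = wrap(-1.4601 − -2.0944) = 0.6343; ω₁ = Δθ/dt₁ = 1.2685
distance = √((-0.5−-1)² + (0−4.5)²) = 4.5277; v₂ = distance/dt₂ = 4.5277

ω₁ = 1.2685, v₂ = 4.5277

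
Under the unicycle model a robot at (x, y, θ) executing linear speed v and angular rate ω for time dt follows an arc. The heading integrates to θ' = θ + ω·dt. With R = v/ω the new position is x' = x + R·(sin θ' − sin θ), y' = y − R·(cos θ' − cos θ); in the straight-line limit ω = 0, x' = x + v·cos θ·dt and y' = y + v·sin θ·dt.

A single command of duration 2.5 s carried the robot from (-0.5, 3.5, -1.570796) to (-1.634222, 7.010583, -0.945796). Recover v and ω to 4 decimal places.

v = -1.5000, ω = 0.2500

Δθ = -0.945796 − -1.570796 = 0.625000
ω = Δθ/dt = 0.625000/2.5 = 0.2500
R = −Δy/(cos θ' − cos θ) = -6.0000
v = R·ω = -6.0000·0.2500 = -1.5000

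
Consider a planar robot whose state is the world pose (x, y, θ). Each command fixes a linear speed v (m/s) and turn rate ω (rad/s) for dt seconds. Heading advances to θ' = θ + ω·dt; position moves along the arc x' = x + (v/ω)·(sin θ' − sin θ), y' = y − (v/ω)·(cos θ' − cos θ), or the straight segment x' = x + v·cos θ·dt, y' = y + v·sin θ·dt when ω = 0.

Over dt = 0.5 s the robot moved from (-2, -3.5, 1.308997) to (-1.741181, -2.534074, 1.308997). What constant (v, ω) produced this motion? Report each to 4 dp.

v = 2.0000, ω = 0.0000

Δθ = 1.308997 − 1.308997 = 0.000000
ω = Δθ/dt = 0.000000/0.5 = 0.0000
ω = 0 → v = (Δx·cos θ + Δy·sin θ)/dt = 2.0000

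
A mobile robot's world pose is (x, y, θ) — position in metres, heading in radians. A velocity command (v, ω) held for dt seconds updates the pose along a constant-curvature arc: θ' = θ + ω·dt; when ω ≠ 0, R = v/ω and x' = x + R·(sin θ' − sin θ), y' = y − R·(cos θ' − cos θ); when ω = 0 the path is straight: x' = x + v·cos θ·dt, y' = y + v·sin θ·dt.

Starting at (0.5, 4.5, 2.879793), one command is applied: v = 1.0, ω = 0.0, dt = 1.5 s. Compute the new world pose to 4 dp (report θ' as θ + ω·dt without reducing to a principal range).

θ' = 2.8798 + 0.0·1.5 = 2.8798
ω = 0 → straight: x' = 0.5 + 1.0·cos(2.8798)·1.5 = -0.9489
y' = 4.5 + 1.0·sin(2.8798)·1.5 = 4.8882

(-0.9489, 4.8882, 2.8798)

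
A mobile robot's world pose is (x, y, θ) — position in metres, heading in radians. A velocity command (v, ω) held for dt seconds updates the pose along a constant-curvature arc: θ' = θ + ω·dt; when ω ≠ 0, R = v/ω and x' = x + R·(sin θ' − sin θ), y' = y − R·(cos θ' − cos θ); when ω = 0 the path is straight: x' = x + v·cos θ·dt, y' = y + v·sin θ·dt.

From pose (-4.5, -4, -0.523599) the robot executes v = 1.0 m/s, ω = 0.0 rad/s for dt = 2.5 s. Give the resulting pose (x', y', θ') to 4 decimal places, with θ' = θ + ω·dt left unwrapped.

θ' = -0.5236 + 0.0·2.5 = -0.5236
ω = 0 → straight: x' = -4.5 + 1.0·cos(-0.5236)·2.5 = -2.3349
y' = -4 + 1.0·sin(-0.5236)·2.5 = -5.2500

(-2.3349, -5.2500, -0.5236)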